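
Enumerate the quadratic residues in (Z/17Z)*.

Square k = 1,…,8 (k and 17−k give the same square):
1²=1, 2²=4, 3²=9, 4²=16, 5²≡8, 6²≡2, 7²≡15, 8²≡13 (mod 17).
So the quadratic residues mod 17 are {1, 2, 4, 8, 9, 13, 15, 16}.

1,2,4,8,9,13,15,16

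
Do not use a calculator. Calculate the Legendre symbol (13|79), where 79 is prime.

Reciprocity: 13 ≡ 1 and 79 ≡ 3 (mod 4), so (13/79) = +(79/13).
Reduce top mod 13: now compute (1/13).
Reached (1/13) = 1. Collecting the sign flips along the way, the symbol is +1.

1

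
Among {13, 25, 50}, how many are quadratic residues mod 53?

2

(13/53) = +1 → QR.
(25/53) = +1 → QR.
(50/53) = -1 → non-residue.
Total quadratic residues among the 3: 2.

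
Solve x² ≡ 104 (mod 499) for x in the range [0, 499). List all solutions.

Since 499 ≡ 3 (mod 4), a square root of 104 is 104^((499+1)/4) = 104^125 mod 499.
Repeated squaring: 104^2≡337, 104^4≡296, 104^8≡291, 104^16≡350, 104^32≡245, 104^64≡145 (mod 499).
104^125 = 104^(64+32+16+8+4+1) ≡ 64 (mod 499).
Check: 64² = 4096 ≡ 104 (mod 499). The two roots are 64 and 435.

64, 435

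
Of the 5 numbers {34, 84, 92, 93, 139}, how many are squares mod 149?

0

(34/149) = -1 → non-residue.
(84/149) = -1 → non-residue.
(92/149) = -1 → non-residue.
(93/149) = -1 → non-residue.
(139/149) = -1 → non-residue.
Total quadratic residues among the 5: 0.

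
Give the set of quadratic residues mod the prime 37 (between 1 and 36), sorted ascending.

Square k = 1,…,18 (k and 37−k give the same square):
1²=1, 2²=4, 3²=9, 4²=16, 5²=25, 6²=36, 7²≡12, 8²≡27, 9²≡7, 10²≡26, 11²≡10, 12²≡33, 13²≡21, 14²≡11, 15²≡3, 16²≡34, 17²≡30, 18²≡28 (mod 37).
So the quadratic residues mod 37 are {1, 3, 4, 7, 9, 10, 11, 12, 16, 21, 25, 26, 27, 28, 30, 33, 34, 36}.

1, 3, 4, 7, 9, 10, 11, 12, 16, 21, 25, 26, 27, 28, 30, 33, 34, 36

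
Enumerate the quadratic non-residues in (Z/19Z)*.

2,3,8,10,12,13,14,15,18

Square k = 1,…,9 (k and 19−k give the same square):
1²=1, 2²=4, 3²=9, 4²=16, 5²≡6, 6²≡17, 7²≡11, 8²≡7, 9²≡5 (mod 19).
The residues are {1, 4, 5, 6, 7, 9, 11, 16, 17}; the non-residues are the remaining 9 nonzero classes.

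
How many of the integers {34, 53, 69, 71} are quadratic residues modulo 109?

(34/109) = +1 → QR.
(53/109) = -1 → non-residue.
(69/109) = -1 → non-residue.
(71/109) = +1 → QR.
Total quadratic residues among the 4: 2.

2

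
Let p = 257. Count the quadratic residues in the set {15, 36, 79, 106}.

(15/257) = +1 → QR.
(36/257) = +1 → QR.
(79/257) = +1 → QR.
(106/257) = -1 → non-residue.
Total quadratic residues among the 4: 3.

3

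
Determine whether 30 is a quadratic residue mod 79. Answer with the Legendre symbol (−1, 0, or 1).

Pull out 2: since 79 ≡ 7 (mod 8), (2/79) = +1.
Reciprocity: 15 ≡ 3 and 79 ≡ 3 (mod 4), so (15/79) = −(79/15).
Reduce top mod 15: now compute (4/15).
Pull out 2^2: since 15 ≡ 7 (mod 8), (2/15) = +1, so (2/15)^2 = +1.
Reached (1/15) = 1. Collecting the sign flips along the way, the symbol is -1.

-1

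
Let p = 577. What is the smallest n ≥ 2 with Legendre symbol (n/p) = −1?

(2/577) = +1, so 2 is a residue.
(3/577) = +1, so 3 is a residue.
(4/577) = +1, so 4 is a residue.
(5/577) = −1, so 5 is the smallest positive non-residue mod 577.

5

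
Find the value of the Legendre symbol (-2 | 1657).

1

First reduce: -2 ≡ 1655 (mod 1657).
Reciprocity: 1655 ≡ 3 and 1657 ≡ 1 (mod 4), so (1655/1657) = +(1657/1655).
Reduce top mod 1655: now compute (2/1655).
Pull out 2: since 1655 ≡ 7 (mod 8), (2/1655) = +1.
Reached (1/1655) = 1. Collecting the sign flips along the way, the symbol is +1.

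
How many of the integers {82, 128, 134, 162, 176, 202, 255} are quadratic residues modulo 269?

(82/269) = -1 → non-residue.
(128/269) = -1 → non-residue.
(134/269) = -1 → non-residue.
(162/269) = -1 → non-residue.
(176/269) = +1 → QR.
(202/269) = +1 → QR.
(255/269) = +1 → QR.
Total quadratic residues among the 7: 3.

3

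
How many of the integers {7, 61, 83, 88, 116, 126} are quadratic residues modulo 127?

(7/127) = -1 → non-residue.
(61/127) = +1 → QR.
(83/127) = -1 → non-residue.
(88/127) = +1 → QR.
(116/127) = -1 → non-residue.
(126/127) = -1 → non-residue.
Total quadratic residues among the 6: 2.

2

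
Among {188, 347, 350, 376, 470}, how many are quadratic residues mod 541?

2

(188/541) = +1 → QR.
(347/541) = +1 → QR.
(350/541) = -1 → non-residue.
(376/541) = -1 → non-residue.
(470/541) = -1 → non-residue.
Total quadratic residues among the 5: 2.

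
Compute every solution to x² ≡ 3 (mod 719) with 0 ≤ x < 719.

315, 404

Since 719 ≡ 3 (mod 4), a square root of 3 is 3^((719+1)/4) = 3^180 mod 719.
Repeated squaring: 3^2≡9, 3^4≡81, 3^8≡90, 3^16≡191, 3^32≡531, 3^64≡113, 3^128≡546 (mod 719).
3^180 = 3^(128+32+16+4) ≡ 315 (mod 719).
Check: 315² = 99225 ≡ 3 (mod 719). The two roots are 315 and 404.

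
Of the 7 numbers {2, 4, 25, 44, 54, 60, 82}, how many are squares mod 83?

(2/83) = -1 → non-residue.
(4/83) = +1 → QR.
(25/83) = +1 → QR.
(44/83) = +1 → QR.
(54/83) = -1 → non-residue.
(60/83) = -1 → non-residue.
(82/83) = -1 → non-residue.
Total quadratic residues among the 7: 3.

3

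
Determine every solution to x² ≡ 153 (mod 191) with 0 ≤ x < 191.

Since 191 ≡ 3 (mod 4), a square root of 153 is 153^((191+1)/4) = 153^48 mod 191.
Repeated squaring: 153^2≡107, 153^4≡180, 153^8≡121, 153^16≡125, 153^32≡154 (mod 191).
153^48 = 153^(32+16) ≡ 150 (mod 191).
Check: 150² = 22500 ≡ 153 (mod 191). The two roots are 41 and 150.

41, 150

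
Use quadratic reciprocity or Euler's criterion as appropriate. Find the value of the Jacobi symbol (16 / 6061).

Pull out 2^4: since 6061 ≡ 5 (mod 8), (2/6061) = -1, so (2/6061)^4 = +1.
Reached (1/6061) = 1. Collecting the sign flips along the way, the symbol is +1.

1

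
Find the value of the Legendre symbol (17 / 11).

-1

First reduce: 17 ≡ 6 (mod 11).
Pull out 2: since 11 ≡ 3 (mod 8), (2/11) = -1.
Reciprocity: 3 ≡ 3 and 11 ≡ 3 (mod 4), so (3/11) = −(11/3).
Reduce top mod 3: now compute (2/3).
Pull out 2: since 3 ≡ 3 (mod 8), (2/3) = -1.
Reached (1/3) = 1. Collecting the sign flips along the way, the symbol is -1.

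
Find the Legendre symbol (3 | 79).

Reciprocity: 3 ≡ 3 and 79 ≡ 3 (mod 4), so (3/79) = −(79/3).
Reduce top mod 3: now compute (1/3).
Reached (1/3) = 1. Collecting the sign flips along the way, the symbol is -1.

-1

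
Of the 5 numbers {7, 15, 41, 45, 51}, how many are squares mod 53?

2

(7/53) = +1 → QR.
(15/53) = +1 → QR.
(41/53) = -1 → non-residue.
(45/53) = -1 → non-residue.
(51/53) = -1 → non-residue.
Total quadratic residues among the 5: 2.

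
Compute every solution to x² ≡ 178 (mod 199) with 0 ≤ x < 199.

24, 175

Since 199 ≡ 3 (mod 4), a square root of 178 is 178^((199+1)/4) = 178^50 mod 199.
Repeated squaring: 178^2≡43, 178^4≡58, 178^8≡180, 178^16≡162, 178^32≡175 (mod 199).
178^50 = 178^(32+16+2) ≡ 175 (mod 199).
Check: 175² = 30625 ≡ 178 (mod 199). The two roots are 24 and 175.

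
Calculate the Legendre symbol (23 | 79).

1

Euler's criterion: (23/79) ≡ 23^39 (mod 79).
23^2 ≡ 55 (mod 79)
23^4 ≡ 23 (mod 79)
23^8 ≡ 55 (mod 79)
23^16 ≡ 23 (mod 79)
23^32 ≡ 55 (mod 79)
23^39 = 23^(32+4+2+1) ≡ 1 (mod 79).
Result is 1, so (23/79) = 1.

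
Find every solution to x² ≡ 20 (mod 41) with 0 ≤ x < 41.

41 ≡ 1 (mod 4), so we find a root by search.
Trying successive values, 15² = 225 ≡ 20 (mod 41). The other root is 41 − 15 = 26.

15, 26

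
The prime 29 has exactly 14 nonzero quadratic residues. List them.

Square k = 1,…,14 (k and 29−k give the same square):
1²=1, 2²=4, 3²=9, 4²=16, 5²=25, 6²≡7, 7²≡20, 8²≡6, 9²≡23, 10²≡13, 11²≡5, 12²≡28, 13²≡24, 14²≡22 (mod 29).
So the quadratic residues mod 29 are {1, 4, 5, 6, 7, 9, 13, 16, 20, 22, 23, 24, 25, 28}.

1 4 5 6 7 9 13 16 20 22 23 24 25 28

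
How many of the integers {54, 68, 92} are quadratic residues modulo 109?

(54/109) = -1 → non-residue.
(68/109) = -1 → non-residue.
(92/109) = -1 → non-residue.
Total quadratic residues among the 3: 0.

0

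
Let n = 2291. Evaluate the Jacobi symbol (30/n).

Pull out 2: since 2291 ≡ 3 (mod 8), (2/2291) = -1.
Reciprocity: 15 ≡ 3 and 2291 ≡ 3 (mod 4), so (15/2291) = −(2291/15).
Reduce top mod 15: now compute (11/15).
Reciprocity: 11 ≡ 3 and 15 ≡ 3 (mod 4), so (11/15) = −(15/11).
Reduce top mod 11: now compute (4/11).
Pull out 2^2: since 11 ≡ 3 (mod 8), (2/11) = -1, so (2/11)^2 = +1.
Reached (1/11) = 1. Collecting the sign flips along the way, the symbol is -1.

-1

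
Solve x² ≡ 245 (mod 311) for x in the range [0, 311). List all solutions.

114, 197

Since 311 ≡ 3 (mod 4), a square root of 245 is 245^((311+1)/4) = 245^78 mod 311.
Repeated squaring: 245^2≡2, 245^4≡4, 245^8≡16, 245^16≡256, 245^32≡226, 245^64≡72 (mod 311).
245^78 = 245^(64+8+4+2) ≡ 197 (mod 311).
Check: 197² = 38809 ≡ 245 (mod 311). The two roots are 114 and 197.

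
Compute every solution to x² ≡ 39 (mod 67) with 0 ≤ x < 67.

21, 46

Since 67 ≡ 3 (mod 4), a square root of 39 is 39^((67+1)/4) = 39^17 mod 67.
Repeated squaring: 39^2≡47, 39^4≡65, 39^8≡4, 39^16≡16 (mod 67).
39^17 = 39^(16+1) ≡ 21 (mod 67).
Check: 21² = 441 ≡ 39 (mod 67). The two roots are 21 and 46.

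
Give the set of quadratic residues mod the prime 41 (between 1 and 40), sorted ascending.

Square k = 1,…,20 (k and 41−k give the same square):
1²=1, 2²=4, 3²=9, 4²=16, 5²=25, 6²=36, 7²≡8, 8²≡23, 9²≡40, 10²≡18, 11²≡39, 12²≡21, 13²≡5, 14²≡32, 15²≡20, 16²≡10, 17²≡2, 18²≡37, 19²≡33, 20²≡31 (mod 41).
So the quadratic residues mod 41 are {1, 2, 4, 5, 8, 9, 10, 16, 18, 20, 21, 23, 25, 31, 32, 33, 36, 37, 39, 40}.

1 2 4 5 8 9 10 16 18 20 21 23 25 31 32 33 36 37 39 40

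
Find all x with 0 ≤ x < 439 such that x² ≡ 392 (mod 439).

Since 439 ≡ 3 (mod 4), a square root of 392 is 392^((439+1)/4) = 392^110 mod 439.
Repeated squaring: 392^2≡14, 392^4≡196, 392^8≡223, 392^16≡122, 392^32≡397, 392^64≡8 (mod 439).
392^110 = 392^(64+32+8+4+2) ≡ 145 (mod 439).
Check: 145² = 21025 ≡ 392 (mod 439). The two roots are 145 and 294.

145, 294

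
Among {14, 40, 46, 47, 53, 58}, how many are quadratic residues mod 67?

(14/67) = +1 → QR.
(40/67) = +1 → QR.
(46/67) = -1 → non-residue.
(47/67) = +1 → QR.
(53/67) = -1 → non-residue.
(58/67) = -1 → non-residue.
Total quadratic residues among the 6: 3.

3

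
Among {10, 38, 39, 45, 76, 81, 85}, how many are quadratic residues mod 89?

5

(10/89) = +1 → QR.
(38/89) = -1 → non-residue.
(39/89) = +1 → QR.
(45/89) = +1 → QR.
(76/89) = -1 → non-residue.
(81/89) = +1 → QR.
(85/89) = +1 → QR.
Total quadratic residues among the 7: 5.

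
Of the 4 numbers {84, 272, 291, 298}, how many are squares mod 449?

0

(84/449) = -1 → non-residue.
(272/449) = -1 → non-residue.
(291/449) = -1 → non-residue.
(298/449) = -1 → non-residue.
Total quadratic residues among the 4: 0.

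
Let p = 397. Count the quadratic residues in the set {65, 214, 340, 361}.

3

(65/397) = +1 → QR.
(214/397) = -1 → non-residue.
(340/397) = +1 → QR.
(361/397) = +1 → QR.
Total quadratic residues among the 4: 3.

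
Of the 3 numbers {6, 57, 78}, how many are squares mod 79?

0

(6/79) = -1 → non-residue.
(57/79) = -1 → non-residue.
(78/79) = -1 → non-residue.
Total quadratic residues among the 3: 0.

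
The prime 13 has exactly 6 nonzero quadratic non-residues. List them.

Square k = 1,…,6 (k and 13−k give the same square):
1²=1, 2²=4, 3²=9, 4²≡3, 5²≡12, 6²≡10 (mod 13).
The residues are {1, 3, 4, 9, 10, 12}; the non-residues are the remaining 6 nonzero classes.

2 5 6 7 8 11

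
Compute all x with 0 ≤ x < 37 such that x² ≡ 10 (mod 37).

11, 26

37 ≡ 1 (mod 4), so we find a root by search.
Trying successive values, 11² = 121 ≡ 10 (mod 37). The other root is 37 − 11 = 26.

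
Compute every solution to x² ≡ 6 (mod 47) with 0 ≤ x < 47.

Since 47 ≡ 3 (mod 4), a square root of 6 is 6^((47+1)/4) = 6^12 mod 47.
Repeated squaring: 6^2≡36, 6^4≡27, 6^8≡24 (mod 47).
6^12 = 6^(8+4) ≡ 37 (mod 47).
Check: 37² = 1369 ≡ 6 (mod 47). The two roots are 10 and 37.

10, 37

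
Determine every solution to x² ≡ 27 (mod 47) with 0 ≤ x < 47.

11, 36

Since 47 ≡ 3 (mod 4), a square root of 27 is 27^((47+1)/4) = 27^12 mod 47.
Repeated squaring: 27^2≡24, 27^4≡12, 27^8≡3 (mod 47).
27^12 = 27^(8+4) ≡ 36 (mod 47).
Check: 36² = 1296 ≡ 27 (mod 47). The two roots are 11 and 36.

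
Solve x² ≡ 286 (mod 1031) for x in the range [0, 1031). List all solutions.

117, 914

Since 1031 ≡ 3 (mod 4), a square root of 286 is 286^((1031+1)/4) = 286^258 mod 1031.
Repeated squaring: 286^2≡347, 286^4≡813, 286^8≡98, 286^16≡325, 286^32≡463, 286^64≡952, 286^128≡55, 286^256≡963 (mod 1031).
286^258 = 286^(256+2) ≡ 117 (mod 1031).
Check: 117² = 13689 ≡ 286 (mod 1031). The two roots are 117 and 914.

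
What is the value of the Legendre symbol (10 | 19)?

Pull out 2: since 19 ≡ 3 (mod 8), (2/19) = -1.
Reciprocity: 5 ≡ 1 and 19 ≡ 3 (mod 4), so (5/19) = +(19/5).
Reduce top mod 5: now compute (4/5).
Pull out 2^2: since 5 ≡ 5 (mod 8), (2/5) = -1, so (2/5)^2 = +1.
Reached (1/5) = 1. Collecting the sign flips along the way, the symbol is -1.

-1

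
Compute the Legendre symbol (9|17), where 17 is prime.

1

Reciprocity: 9 ≡ 1 and 17 ≡ 1 (mod 4), so (9/17) = +(17/9).
Reduce top mod 9: now compute (8/9).
Pull out 2^3: since 9 ≡ 1 (mod 8), (2/9) = +1, so (2/9)^3 = +1.
Reached (1/9) = 1. Collecting the sign flips along the way, the symbol is +1.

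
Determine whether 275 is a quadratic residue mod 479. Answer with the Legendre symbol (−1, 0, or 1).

1

Reciprocity: 275 ≡ 3 and 479 ≡ 3 (mod 4), so (275/479) = −(479/275).
Reduce top mod 275: now compute (204/275).
Pull out 2^2: since 275 ≡ 3 (mod 8), (2/275) = -1, so (2/275)^2 = +1.
Reciprocity: 51 ≡ 3 and 275 ≡ 3 (mod 4), so (51/275) = −(275/51).
Reduce top mod 51: now compute (20/51).
Pull out 2^2: since 51 ≡ 3 (mod 8), (2/51) = -1, so (2/51)^2 = +1.
Reciprocity: 5 ≡ 1 and 51 ≡ 3 (mod 4), so (5/51) = +(51/5).
Reduce top mod 5: now compute (1/5).
Reached (1/5) = 1. Collecting the sign flips along the way, the symbol is +1.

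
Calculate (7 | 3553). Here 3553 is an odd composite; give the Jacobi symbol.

Reciprocity: 7 ≡ 3 and 3553 ≡ 1 (mod 4), so (7/3553) = +(3553/7).
Reduce top mod 7: now compute (4/7).
Pull out 2^2: since 7 ≡ 7 (mod 8), (2/7) = +1, so (2/7)^2 = +1.
Reached (1/7) = 1. Collecting the sign flips along the way, the symbol is +1.

1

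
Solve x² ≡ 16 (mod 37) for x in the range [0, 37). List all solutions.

4, 33

37 ≡ 1 (mod 4), so we find a root by search.
Trying successive values, 4² = 16 ≡ 16 (mod 37). The other root is 37 − 4 = 33.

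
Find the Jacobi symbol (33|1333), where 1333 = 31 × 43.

-1

Reciprocity: 33 ≡ 1 and 1333 ≡ 1 (mod 4), so (33/1333) = +(1333/33).
Reduce top mod 33: now compute (13/33).
Reciprocity: 13 ≡ 1 and 33 ≡ 1 (mod 4), so (13/33) = +(33/13).
Reduce top mod 13: now compute (7/13).
Reciprocity: 7 ≡ 3 and 13 ≡ 1 (mod 4), so (7/13) = +(13/7).
Reduce top mod 7: now compute (6/7).
Pull out 2: since 7 ≡ 7 (mod 8), (2/7) = +1.
Reciprocity: 3 ≡ 3 and 7 ≡ 3 (mod 4), so (3/7) = −(7/3).
Reduce top mod 3: now compute (1/3).
Reached (1/3) = 1. Collecting the sign flips along the way, the symbol is -1.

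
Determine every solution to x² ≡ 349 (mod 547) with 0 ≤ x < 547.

Since 547 ≡ 3 (mod 4), a square root of 349 is 349^((547+1)/4) = 349^137 mod 547.
Repeated squaring: 349^2≡367, 349^4≡127, 349^8≡266, 349^16≡193, 349^32≡53, 349^64≡74, 349^128≡6 (mod 547).
349^137 = 349^(128+8+1) ≡ 158 (mod 547).
Check: 158² = 24964 ≡ 349 (mod 547). The two roots are 158 and 389.

158, 389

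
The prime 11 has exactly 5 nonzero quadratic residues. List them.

1,3,4,5,9

Square k = 1,…,5 (k and 11−k give the same square):
1²=1, 2²=4, 3²=9, 4²≡5, 5²≡3 (mod 11).
So the quadratic residues mod 11 are {1, 3, 4, 5, 9}.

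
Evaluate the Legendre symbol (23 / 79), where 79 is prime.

1

Euler's criterion: (23/79) ≡ 23^39 (mod 79).
23^2 ≡ 55 (mod 79)
23^4 ≡ 23 (mod 79)
23^8 ≡ 55 (mod 79)
23^16 ≡ 23 (mod 79)
23^32 ≡ 55 (mod 79)
23^39 = 23^(32+4+2+1) ≡ 1 (mod 79).
Result is 1, so (23/79) = 1.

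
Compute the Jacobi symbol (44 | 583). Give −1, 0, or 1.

0

Pull out 2^2: since 583 ≡ 7 (mod 8), (2/583) = +1, so (2/583)^2 = +1.
Reciprocity: 11 ≡ 3 and 583 ≡ 3 (mod 4), so (11/583) = −(583/11).
Reduce top mod 11: now compute (0/11).
Top reduces to 0: gcd > 1, so the symbol is 0.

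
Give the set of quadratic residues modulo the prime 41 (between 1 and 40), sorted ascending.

1, 2, 4, 5, 8, 9, 10, 16, 18, 20, 21, 23, 25, 31, 32, 33, 36, 37, 39, 40

Square k = 1,…,20 (k and 41−k give the same square):
1²=1, 2²=4, 3²=9, 4²=16, 5²=25, 6²=36, 7²≡8, 8²≡23, 9²≡40, 10²≡18, 11²≡39, 12²≡21, 13²≡5, 14²≡32, 15²≡20, 16²≡10, 17²≡2, 18²≡37, 19²≡33, 20²≡31 (mod 41).
So the quadratic residues mod 41 are {1, 2, 4, 5, 8, 9, 10, 16, 18, 20, 21, 23, 25, 31, 32, 33, 36, 37, 39, 40}.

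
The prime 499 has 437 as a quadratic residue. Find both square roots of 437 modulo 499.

Since 499 ≡ 3 (mod 4), a square root of 437 is 437^((499+1)/4) = 437^125 mod 499.
Repeated squaring: 437^2≡351, 437^4≡447, 437^8≡209, 437^16≡268, 437^32≡467, 437^64≡26 (mod 499).
437^125 = 437^(64+32+16+8+4+1) ≡ 307 (mod 499).
Check: 307² = 94249 ≡ 437 (mod 499). The two roots are 192 and 307.

192, 307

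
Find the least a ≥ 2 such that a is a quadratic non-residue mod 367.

3

(2/367) = +1, so 2 is a residue.
(3/367) = −1, so 3 is the smallest positive non-residue mod 367.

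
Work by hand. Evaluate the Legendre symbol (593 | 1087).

-1

Euler's criterion: (593/1087) ≡ 593^543 (mod 1087).
593^2 ≡ 548 (mod 1087)
593^4 ≡ 292 (mod 1087)
593^8 ≡ 478 (mod 1087)
593^16 ≡ 214 (mod 1087)
593^32 ≡ 142 (mod 1087)
593^64 ≡ 598 (mod 1087)
593^128 ≡ 1068 (mod 1087)
593^256 ≡ 361 (mod 1087)
593^512 ≡ 968 (mod 1087)
593^543 = 593^(512+16+8+4+2+1) ≡ 1086 (mod 1087).
Result is 1086 ≡ −1, so (593/1087) = −1.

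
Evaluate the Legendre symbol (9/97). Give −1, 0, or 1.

Euler's criterion: (9/97) ≡ 9^48 (mod 97).
9^2 ≡ 81 (mod 97)
9^4 ≡ 62 (mod 97)
9^8 ≡ 61 (mod 97)
9^16 ≡ 35 (mod 97)
9^32 ≡ 61 (mod 97)
9^48 = 9^(32+16) ≡ 1 (mod 97).
Result is 1, so (9/97) = 1.

1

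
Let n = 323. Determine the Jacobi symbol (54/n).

Pull out 2: since 323 ≡ 3 (mod 8), (2/323) = -1.
Reciprocity: 27 ≡ 3 and 323 ≡ 3 (mod 4), so (27/323) = −(323/27).
Reduce top mod 27: now compute (26/27).
Pull out 2: since 27 ≡ 3 (mod 8), (2/27) = -1.
Reciprocity: 13 ≡ 1 and 27 ≡ 3 (mod 4), so (13/27) = +(27/13).
Reduce top mod 13: now compute (1/13).
Reached (1/13) = 1. Collecting the sign flips along the way, the symbol is -1.

-1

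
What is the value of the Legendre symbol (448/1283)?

-1

Pull out 2^6: since 1283 ≡ 3 (mod 8), (2/1283) = -1, so (2/1283)^6 = +1.
Reciprocity: 7 ≡ 3 and 1283 ≡ 3 (mod 4), so (7/1283) = −(1283/7).
Reduce top mod 7: now compute (2/7).
Pull out 2: since 7 ≡ 7 (mod 8), (2/7) = +1.
Reached (1/7) = 1. Collecting the sign flips along the way, the symbol is -1.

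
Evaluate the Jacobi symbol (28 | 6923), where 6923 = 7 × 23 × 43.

0

Pull out 2^2: since 6923 ≡ 3 (mod 8), (2/6923) = -1, so (2/6923)^2 = +1.
Reciprocity: 7 ≡ 3 and 6923 ≡ 3 (mod 4), so (7/6923) = −(6923/7).
Reduce top mod 7: now compute (0/7).
Top reduces to 0: gcd > 1, so the symbol is 0.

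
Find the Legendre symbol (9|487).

Reciprocity: 9 ≡ 1 and 487 ≡ 3 (mod 4), so (9/487) = +(487/9).
Reduce top mod 9: now compute (1/9).
Reached (1/9) = 1. Collecting the sign flips along the way, the symbol is +1.

1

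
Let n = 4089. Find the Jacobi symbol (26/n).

-1

Pull out 2: since 4089 ≡ 1 (mod 8), (2/4089) = +1.
Reciprocity: 13 ≡ 1 and 4089 ≡ 1 (mod 4), so (13/4089) = +(4089/13).
Reduce top mod 13: now compute (7/13).
Reciprocity: 7 ≡ 3 and 13 ≡ 1 (mod 4), so (7/13) = +(13/7).
Reduce top mod 7: now compute (6/7).
Pull out 2: since 7 ≡ 7 (mod 8), (2/7) = +1.
Reciprocity: 3 ≡ 3 and 7 ≡ 3 (mod 4), so (3/7) = −(7/3).
Reduce top mod 3: now compute (1/3).
Reached (1/3) = 1. Collecting the sign flips along the way, the symbol is -1.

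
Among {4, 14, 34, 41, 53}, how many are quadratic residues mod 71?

1

(4/71) = +1 → QR.
(14/71) = -1 → non-residue.
(34/71) = -1 → non-residue.
(41/71) = -1 → non-residue.
(53/71) = -1 → non-residue.
Total quadratic residues among the 5: 1.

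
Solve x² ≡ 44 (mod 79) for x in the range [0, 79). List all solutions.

Since 79 ≡ 3 (mod 4), a square root of 44 is 44^((79+1)/4) = 44^20 mod 79.
Repeated squaring: 44^2≡40, 44^4≡20, 44^8≡5, 44^16≡25 (mod 79).
44^20 = 44^(16+4) ≡ 26 (mod 79).
Check: 26² = 676 ≡ 44 (mod 79). The two roots are 26 and 53.

26, 53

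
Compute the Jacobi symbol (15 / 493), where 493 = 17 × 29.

-1

Reciprocity: 15 ≡ 3 and 493 ≡ 1 (mod 4), so (15/493) = +(493/15).
Reduce top mod 15: now compute (13/15).
Reciprocity: 13 ≡ 1 and 15 ≡ 3 (mod 4), so (13/15) = +(15/13).
Reduce top mod 13: now compute (2/13).
Pull out 2: since 13 ≡ 5 (mod 8), (2/13) = -1.
Reached (1/13) = 1. Collecting the sign flips along the way, the symbol is -1.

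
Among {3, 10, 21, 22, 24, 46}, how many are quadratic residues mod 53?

3

(3/53) = -1 → non-residue.
(10/53) = +1 → QR.
(21/53) = -1 → non-residue.
(22/53) = -1 → non-residue.
(24/53) = +1 → QR.
(46/53) = +1 → QR.
Total quadratic residues among the 6: 3.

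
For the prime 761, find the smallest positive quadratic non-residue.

(2/761) = +1, so 2 is a residue.
(3/761) = −1, so 3 is the smallest positive non-residue mod 761.

3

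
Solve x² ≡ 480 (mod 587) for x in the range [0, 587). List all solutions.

Since 587 ≡ 3 (mod 4), a square root of 480 is 480^((587+1)/4) = 480^147 mod 587.
Repeated squaring: 480^2≡296, 480^4≡153, 480^8≡516, 480^16≡345, 480^32≡451, 480^64≡299, 480^128≡177 (mod 587).
480^147 = 480^(128+16+2+1) ≡ 442 (mod 587).
Check: 442² = 195364 ≡ 480 (mod 587). The two roots are 145 and 442.

145, 442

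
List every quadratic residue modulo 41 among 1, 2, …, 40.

1, 2, 4, 5, 8, 9, 10, 16, 18, 20, 21, 23, 25, 31, 32, 33, 36, 37, 39, 40

Square k = 1,…,20 (k and 41−k give the same square):
1²=1, 2²=4, 3²=9, 4²=16, 5²=25, 6²=36, 7²≡8, 8²≡23, 9²≡40, 10²≡18, 11²≡39, 12²≡21, 13²≡5, 14²≡32, 15²≡20, 16²≡10, 17²≡2, 18²≡37, 19²≡33, 20²≡31 (mod 41).
So the quadratic residues mod 41 are {1, 2, 4, 5, 8, 9, 10, 16, 18, 20, 21, 23, 25, 31, 32, 33, 36, 37, 39, 40}.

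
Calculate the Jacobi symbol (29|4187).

Reciprocity: 29 ≡ 1 and 4187 ≡ 3 (mod 4), so (29/4187) = +(4187/29).
Reduce top mod 29: now compute (11/29).
Reciprocity: 11 ≡ 3 and 29 ≡ 1 (mod 4), so (11/29) = +(29/11).
Reduce top mod 11: now compute (7/11).
Reciprocity: 7 ≡ 3 and 11 ≡ 3 (mod 4), so (7/11) = −(11/7).
Reduce top mod 7: now compute (4/7).
Pull out 2^2: since 7 ≡ 7 (mod 8), (2/7) = +1, so (2/7)^2 = +1.
Reached (1/7) = 1. Collecting the sign flips along the way, the symbol is -1.

-1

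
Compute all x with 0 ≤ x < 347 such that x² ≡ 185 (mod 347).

78, 269

Since 347 ≡ 3 (mod 4), a square root of 185 is 185^((347+1)/4) = 185^87 mod 347.
Repeated squaring: 185^2≡219, 185^4≡75, 185^8≡73, 185^16≡124, 185^32≡108, 185^64≡213 (mod 347).
185^87 = 185^(64+16+4+2+1) ≡ 269 (mod 347).
Check: 269² = 72361 ≡ 185 (mod 347). The two roots are 78 and 269.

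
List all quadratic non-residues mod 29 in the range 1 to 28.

2, 3, 8, 10, 11, 12, 14, 15, 17, 18, 19, 21, 26, 27

Square k = 1,…,14 (k and 29−k give the same square):
1²=1, 2²=4, 3²=9, 4²=16, 5²=25, 6²≡7, 7²≡20, 8²≡6, 9²≡23, 10²≡13, 11²≡5, 12²≡28, 13²≡24, 14²≡22 (mod 29).
The residues are {1, 4, 5, 6, 7, 9, 13, 16, 20, 22, 23, 24, 25, 28}; the non-residues are the remaining 14 nonzero classes.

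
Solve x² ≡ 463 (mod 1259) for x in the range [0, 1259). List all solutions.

359, 900

Since 1259 ≡ 3 (mod 4), a square root of 463 is 463^((1259+1)/4) = 463^315 mod 1259.
Repeated squaring: 463^2≡339, 463^4≡352, 463^8≡522, 463^16≡540, 463^32≡771, 463^64≡193, 463^128≡738, 463^256≡756 (mod 1259).
463^315 = 463^(256+32+16+8+2+1) ≡ 900 (mod 1259).
Check: 900² = 810000 ≡ 463 (mod 1259). The two roots are 359 and 900.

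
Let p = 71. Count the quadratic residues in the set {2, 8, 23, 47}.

(2/71) = +1 → QR.
(8/71) = +1 → QR.
(23/71) = -1 → non-residue.
(47/71) = -1 → non-residue.
Total quadratic residues among the 4: 2.

2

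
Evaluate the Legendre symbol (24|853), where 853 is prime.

Euler's criterion: (24/853) ≡ 24^426 (mod 853).
24^2 ≡ 576 (mod 853)
24^4 ≡ 812 (mod 853)
24^8 ≡ 828 (mod 853)
24^16 ≡ 625 (mod 853)
24^32 ≡ 804 (mod 853)
24^64 ≡ 695 (mod 853)
24^128 ≡ 227 (mod 853)
24^256 ≡ 349 (mod 853)
24^426 = 24^(256+128+32+8+2) ≡ 852 (mod 853).
Result is 852 ≡ −1, so (24/853) = −1.

-1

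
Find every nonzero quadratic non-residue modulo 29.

2,3,8,10,11,12,14,15,17,18,19,21,26,27

Square k = 1,…,14 (k and 29−k give the same square):
1²=1, 2²=4, 3²=9, 4²=16, 5²=25, 6²≡7, 7²≡20, 8²≡6, 9²≡23, 10²≡13, 11²≡5, 12²≡28, 13²≡24, 14²≡22 (mod 29).
The residues are {1, 4, 5, 6, 7, 9, 13, 16, 20, 22, 23, 24, 25, 28}; the non-residues are the remaining 14 nonzero classes.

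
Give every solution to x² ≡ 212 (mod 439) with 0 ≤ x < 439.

Since 439 ≡ 3 (mod 4), a square root of 212 is 212^((439+1)/4) = 212^110 mod 439.
Repeated squaring: 212^2≡166, 212^4≡338, 212^8≡104, 212^16≡280, 212^32≡258, 212^64≡275 (mod 439).
212^110 = 212^(64+32+8+4+2) ≡ 71 (mod 439).
Check: 71² = 5041 ≡ 212 (mod 439). The two roots are 71 and 368.

71, 368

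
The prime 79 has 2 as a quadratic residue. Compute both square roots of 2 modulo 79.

9, 70

Since 79 ≡ 3 (mod 4), a square root of 2 is 2^((79+1)/4) = 2^20 mod 79.
Repeated squaring: 2^2≡4, 2^4≡16, 2^8≡19, 2^16≡45 (mod 79).
2^20 = 2^(16+4) ≡ 9 (mod 79).
Check: 9² = 81 ≡ 2 (mod 79). The two roots are 9 and 70.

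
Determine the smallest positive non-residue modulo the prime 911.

7

(2/911) = +1, so 2 is a residue.
(3/911) = +1, so 3 is a residue.
(4/911) = +1, so 4 is a residue.
(5/911) = +1, so 5 is a residue.
(6/911) = +1, so 6 is a residue.
(7/911) = −1, so 7 is the smallest positive non-residue mod 911.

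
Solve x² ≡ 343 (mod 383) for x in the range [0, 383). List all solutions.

145, 238

Since 383 ≡ 3 (mod 4), a square root of 343 is 343^((383+1)/4) = 343^96 mod 383.
Repeated squaring: 343^2≡68, 343^4≡28, 343^8≡18, 343^16≡324, 343^32≡34, 343^64≡7 (mod 383).
343^96 = 343^(64+32) ≡ 238 (mod 383).
Check: 238² = 56644 ≡ 343 (mod 383). The two roots are 145 and 238.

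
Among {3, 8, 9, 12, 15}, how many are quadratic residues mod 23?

(3/23) = +1 → QR.
(8/23) = +1 → QR.
(9/23) = +1 → QR.
(12/23) = +1 → QR.
(15/23) = -1 → non-residue.
Total quadratic residues among the 5: 4.

4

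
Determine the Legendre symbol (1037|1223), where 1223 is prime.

1

Reciprocity: 1037 ≡ 1 and 1223 ≡ 3 (mod 4), so (1037/1223) = +(1223/1037).
Reduce top mod 1037: now compute (186/1037).
Pull out 2: since 1037 ≡ 5 (mod 8), (2/1037) = -1.
Reciprocity: 93 ≡ 1 and 1037 ≡ 1 (mod 4), so (93/1037) = +(1037/93).
Reduce top mod 93: now compute (14/93).
Pull out 2: since 93 ≡ 5 (mod 8), (2/93) = -1.
Reciprocity: 7 ≡ 3 and 93 ≡ 1 (mod 4), so (7/93) = +(93/7).
Reduce top mod 7: now compute (2/7).
Pull out 2: since 7 ≡ 7 (mod 8), (2/7) = +1.
Reached (1/7) = 1. Collecting the sign flips along the way, the symbol is +1.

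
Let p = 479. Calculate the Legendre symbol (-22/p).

-1

Euler's criterion: (-22/479) ≡ 457^239 (mod 479).
457^2 ≡ 5 (mod 479)
457^4 ≡ 25 (mod 479)
457^8 ≡ 146 (mod 479)
457^16 ≡ 240 (mod 479)
457^32 ≡ 120 (mod 479)
457^64 ≡ 30 (mod 479)
457^128 ≡ 421 (mod 479)
457^239 = 457^(128+64+32+8+4+2+1) ≡ 478 (mod 479).
Result is 478 ≡ −1, so (-22/479) = −1.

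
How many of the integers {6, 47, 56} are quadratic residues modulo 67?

(6/67) = +1 → QR.
(47/67) = +1 → QR.
(56/67) = +1 → QR.
Total quadratic residues among the 3: 3.

3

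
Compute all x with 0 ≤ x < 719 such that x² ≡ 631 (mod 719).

149, 570

Since 719 ≡ 3 (mod 4), a square root of 631 is 631^((719+1)/4) = 631^180 mod 719.
Repeated squaring: 631^2≡554, 631^4≡622, 631^8≡62, 631^16≡249, 631^32≡167, 631^64≡567, 631^128≡96 (mod 719).
631^180 = 631^(128+32+16+4) ≡ 149 (mod 719).
Check: 149² = 22201 ≡ 631 (mod 719). The two roots are 149 and 570.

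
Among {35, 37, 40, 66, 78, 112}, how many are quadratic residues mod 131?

2

(35/131) = +1 → QR.
(37/131) = -1 → non-residue.
(40/131) = -1 → non-residue.
(66/131) = -1 → non-residue.
(78/131) = -1 → non-residue.
(112/131) = +1 → QR.
Total quadratic residues among the 6: 2.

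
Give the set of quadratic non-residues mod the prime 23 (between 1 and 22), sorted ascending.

5, 7, 10, 11, 14, 15, 17, 19, 20, 21, 22

Square k = 1,…,11 (k and 23−k give the same square):
1²=1, 2²=4, 3²=9, 4²=16, 5²≡2, 6²≡13, 7²≡3, 8²≡18, 9²≡12, 10²≡8, 11²≡6 (mod 23).
The residues are {1, 2, 3, 4, 6, 8, 9, 12, 13, 16, 18}; the non-residues are the remaining 11 nonzero classes.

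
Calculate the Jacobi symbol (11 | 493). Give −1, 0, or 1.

Reciprocity: 11 ≡ 3 and 493 ≡ 1 (mod 4), so (11/493) = +(493/11).
Reduce top mod 11: now compute (9/11).
Reciprocity: 9 ≡ 1 and 11 ≡ 3 (mod 4), so (9/11) = +(11/9).
Reduce top mod 9: now compute (2/9).
Pull out 2: since 9 ≡ 1 (mod 8), (2/9) = +1.
Reached (1/9) = 1. Collecting the sign flips along the way, the symbol is +1.

1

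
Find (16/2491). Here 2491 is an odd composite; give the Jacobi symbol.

Pull out 2^4: since 2491 ≡ 3 (mod 8), (2/2491) = -1, so (2/2491)^4 = +1.
Reached (1/2491) = 1. Collecting the sign flips along the way, the symbol is +1.

1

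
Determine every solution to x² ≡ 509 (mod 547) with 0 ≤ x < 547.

107, 440

Since 547 ≡ 3 (mod 4), a square root of 509 is 509^((547+1)/4) = 509^137 mod 547.
Repeated squaring: 509^2≡350, 509^4≡519, 509^8≡237, 509^16≡375, 509^32≡46, 509^64≡475, 509^128≡261 (mod 547).
509^137 = 509^(128+8+1) ≡ 440 (mod 547).
Check: 440² = 193600 ≡ 509 (mod 547). The two roots are 107 and 440.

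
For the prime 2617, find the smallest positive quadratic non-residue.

5

(2/2617) = +1, so 2 is a residue.
(3/2617) = +1, so 3 is a residue.
(4/2617) = +1, so 4 is a residue.
(5/2617) = −1, so 5 is the smallest positive non-residue mod 2617.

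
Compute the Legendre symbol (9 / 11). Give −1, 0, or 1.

Euler's criterion: (9/11) ≡ 9^5 (mod 11).
9^2 ≡ 4 (mod 11)
9^4 ≡ 5 (mod 11)
9^5 = 9^(4+1) ≡ 1 (mod 11).
Result is 1, so (9/11) = 1.

1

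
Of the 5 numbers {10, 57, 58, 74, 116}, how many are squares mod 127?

1

(10/127) = -1 → non-residue.
(57/127) = -1 → non-residue.
(58/127) = -1 → non-residue.
(74/127) = +1 → QR.
(116/127) = -1 → non-residue.
Total quadratic residues among the 5: 1.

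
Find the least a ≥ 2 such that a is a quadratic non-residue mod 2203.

(2/2203) = −1, so 2 is the smallest positive non-residue mod 2203.

2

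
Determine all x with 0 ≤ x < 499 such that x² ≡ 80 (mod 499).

Since 499 ≡ 3 (mod 4), a square root of 80 is 80^((499+1)/4) = 80^125 mod 499.
Repeated squaring: 80^2≡412, 80^4≡84, 80^8≡70, 80^16≡409, 80^32≡116, 80^64≡482 (mod 499).
80^125 = 80^(64+32+16+8+4+1) ≡ 299 (mod 499).
Check: 299² = 89401 ≡ 80 (mod 499). The two roots are 200 and 299.

200, 299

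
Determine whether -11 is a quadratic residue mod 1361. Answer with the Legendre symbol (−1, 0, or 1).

-1

First reduce: -11 ≡ 1350 (mod 1361).
Pull out 2: since 1361 ≡ 1 (mod 8), (2/1361) = +1.
Reciprocity: 675 ≡ 3 and 1361 ≡ 1 (mod 4), so (675/1361) = +(1361/675).
Reduce top mod 675: now compute (11/675).
Reciprocity: 11 ≡ 3 and 675 ≡ 3 (mod 4), so (11/675) = −(675/11).
Reduce top mod 11: now compute (4/11).
Pull out 2^2: since 11 ≡ 3 (mod 8), (2/11) = -1, so (2/11)^2 = +1.
Reached (1/11) = 1. Collecting the sign flips along the way, the symbol is -1.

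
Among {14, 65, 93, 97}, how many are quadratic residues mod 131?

1

(14/131) = -1 → non-residue.
(65/131) = +1 → QR.
(93/131) = -1 → non-residue.
(97/131) = -1 → non-residue.
Total quadratic residues among the 4: 1.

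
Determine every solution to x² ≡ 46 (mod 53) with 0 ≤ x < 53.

24, 29

53 ≡ 1 (mod 4), so we find a root by search.
Trying successive values, 24² = 576 ≡ 46 (mod 53). The other root is 53 − 24 = 29.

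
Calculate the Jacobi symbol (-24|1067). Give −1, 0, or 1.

1

First reduce: -24 ≡ 1043 (mod 1067).
Reciprocity: 1043 ≡ 3 and 1067 ≡ 3 (mod 4), so (1043/1067) = −(1067/1043).
Reduce top mod 1043: now compute (24/1043).
Pull out 2^3: since 1043 ≡ 3 (mod 8), (2/1043) = -1, so (2/1043)^3 = -1.
Reciprocity: 3 ≡ 3 and 1043 ≡ 3 (mod 4), so (3/1043) = −(1043/3).
Reduce top mod 3: now compute (2/3).
Pull out 2: since 3 ≡ 3 (mod 8), (2/3) = -1.
Reached (1/3) = 1. Collecting the sign flips along the way, the symbol is +1.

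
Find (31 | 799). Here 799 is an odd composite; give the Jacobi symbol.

1

Reciprocity: 31 ≡ 3 and 799 ≡ 3 (mod 4), so (31/799) = −(799/31).
Reduce top mod 31: now compute (24/31).
Pull out 2^3: since 31 ≡ 7 (mod 8), (2/31) = +1, so (2/31)^3 = +1.
Reciprocity: 3 ≡ 3 and 31 ≡ 3 (mod 4), so (3/31) = −(31/3).
Reduce top mod 3: now compute (1/3).
Reached (1/3) = 1. Collecting the sign flips along the way, the symbol is +1.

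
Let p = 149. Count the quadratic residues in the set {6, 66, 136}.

1

(6/149) = +1 → QR.
(66/149) = -1 → non-residue.
(136/149) = -1 → non-residue.
Total quadratic residues among the 3: 1.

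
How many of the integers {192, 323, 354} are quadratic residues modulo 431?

(192/431) = +1 → QR.
(323/431) = -1 → non-residue.
(354/431) = +1 → QR.
Total quadratic residues among the 3: 2.

2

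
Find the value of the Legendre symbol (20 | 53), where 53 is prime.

-1

Pull out 2^2: since 53 ≡ 5 (mod 8), (2/53) = -1, so (2/53)^2 = +1.
Reciprocity: 5 ≡ 1 and 53 ≡ 1 (mod 4), so (5/53) = +(53/5).
Reduce top mod 5: now compute (3/5).
Reciprocity: 3 ≡ 3 and 5 ≡ 1 (mod 4), so (3/5) = +(5/3).
Reduce top mod 3: now compute (2/3).
Pull out 2: since 3 ≡ 3 (mod 8), (2/3) = -1.
Reached (1/3) = 1. Collecting the sign flips along the way, the symbol is -1.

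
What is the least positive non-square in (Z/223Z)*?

3

(2/223) = +1, so 2 is a residue.
(3/223) = −1, so 3 is the smallest positive non-residue mod 223.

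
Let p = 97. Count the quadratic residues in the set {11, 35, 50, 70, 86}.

(11/97) = +1 → QR.
(35/97) = +1 → QR.
(50/97) = +1 → QR.
(70/97) = +1 → QR.
(86/97) = +1 → QR.
Total quadratic residues among the 5: 5.

5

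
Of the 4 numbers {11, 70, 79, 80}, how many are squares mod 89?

3

(11/89) = +1 → QR.
(70/89) = -1 → non-residue.
(79/89) = +1 → QR.
(80/89) = +1 → QR.
Total quadratic residues among the 4: 3.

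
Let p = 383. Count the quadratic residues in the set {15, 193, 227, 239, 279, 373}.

(15/383) = -1 → non-residue.
(193/383) = +1 → QR.
(227/383) = +1 → QR.
(239/383) = -1 → non-residue.
(279/383) = +1 → QR.
(373/383) = +1 → QR.
Total quadratic residues among the 6: 4.

4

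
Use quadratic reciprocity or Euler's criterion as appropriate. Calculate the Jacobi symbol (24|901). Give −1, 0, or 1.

Pull out 2^3: since 901 ≡ 5 (mod 8), (2/901) = -1, so (2/901)^3 = -1.
Reciprocity: 3 ≡ 3 and 901 ≡ 1 (mod 4), so (3/901) = +(901/3).
Reduce top mod 3: now compute (1/3).
Reached (1/3) = 1. Collecting the sign flips along the way, the symbol is -1.

-1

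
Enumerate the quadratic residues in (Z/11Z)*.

Square k = 1,…,5 (k and 11−k give the same square):
1²=1, 2²=4, 3²=9, 4²≡5, 5²≡3 (mod 11).
So the quadratic residues mod 11 are {1, 3, 4, 5, 9}.

1 3 4 5 9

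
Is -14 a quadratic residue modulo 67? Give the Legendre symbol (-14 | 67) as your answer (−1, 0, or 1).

First reduce: -14 ≡ 53 (mod 67).
Reciprocity: 53 ≡ 1 and 67 ≡ 3 (mod 4), so (53/67) = +(67/53).
Reduce top mod 53: now compute (14/53).
Pull out 2: since 53 ≡ 5 (mod 8), (2/53) = -1.
Reciprocity: 7 ≡ 3 and 53 ≡ 1 (mod 4), so (7/53) = +(53/7).
Reduce top mod 7: now compute (4/7).
Pull out 2^2: since 7 ≡ 7 (mod 8), (2/7) = +1, so (2/7)^2 = +1.
Reached (1/7) = 1. Collecting the sign flips along the way, the symbol is -1.

-1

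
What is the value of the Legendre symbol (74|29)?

1

First reduce: 74 ≡ 16 (mod 29).
Pull out 2^4: since 29 ≡ 5 (mod 8), (2/29) = -1, so (2/29)^4 = +1.
Reached (1/29) = 1. Collecting the sign flips along the way, the symbol is +1.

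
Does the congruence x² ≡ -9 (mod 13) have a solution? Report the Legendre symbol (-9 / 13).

1

First reduce: -9 ≡ 4 (mod 13).
Pull out 2^2: since 13 ≡ 5 (mod 8), (2/13) = -1, so (2/13)^2 = +1.
Reached (1/13) = 1. Collecting the sign flips along the way, the symbol is +1.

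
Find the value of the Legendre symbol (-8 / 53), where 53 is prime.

-1

Euler's criterion: (-8/53) ≡ 45^26 (mod 53).
45^2 ≡ 11 (mod 53)
45^4 ≡ 15 (mod 53)
45^8 ≡ 13 (mod 53)
45^16 ≡ 10 (mod 53)
45^26 = 45^(16+8+2) ≡ 52 (mod 53).
Result is 52 ≡ −1, so (-8/53) = −1.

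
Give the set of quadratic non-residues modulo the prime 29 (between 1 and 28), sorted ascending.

Square k = 1,…,14 (k and 29−k give the same square):
1²=1, 2²=4, 3²=9, 4²=16, 5²=25, 6²≡7, 7²≡20, 8²≡6, 9²≡23, 10²≡13, 11²≡5, 12²≡28, 13²≡24, 14²≡22 (mod 29).
The residues are {1, 4, 5, 6, 7, 9, 13, 16, 20, 22, 23, 24, 25, 28}; the non-residues are the remaining 14 nonzero classes.

2,3,8,10,11,12,14,15,17,18,19,21,26,27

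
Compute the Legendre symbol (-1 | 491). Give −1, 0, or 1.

First reduce: -1 ≡ 490 (mod 491).
Pull out 2: since 491 ≡ 3 (mod 8), (2/491) = -1.
Reciprocity: 245 ≡ 1 and 491 ≡ 3 (mod 4), so (245/491) = +(491/245).
Reduce top mod 245: now compute (1/245).
Reached (1/245) = 1. Collecting the sign flips along the way, the symbol is -1.

-1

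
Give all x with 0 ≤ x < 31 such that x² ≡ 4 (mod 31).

Since 31 ≡ 3 (mod 4), a square root of 4 is 4^((31+1)/4) = 4^8 mod 31.
Repeated squaring: 4^2≡16, 4^4≡8, 4^8≡2 (mod 31).
4^8 = 4^(8) ≡ 2 (mod 31).
Check: 2² = 4 ≡ 4 (mod 31). The two roots are 2 and 29.

2, 29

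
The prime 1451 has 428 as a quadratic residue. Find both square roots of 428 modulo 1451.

500, 951

Since 1451 ≡ 3 (mod 4), a square root of 428 is 428^((1451+1)/4) = 428^363 mod 1451.
Repeated squaring: 428^2≡358, 428^4≡476, 428^8≡220, 428^16≡517, 428^32≡305, 428^64≡161, 428^128≡1254, 428^256≡1083 (mod 1451).
428^363 = 428^(256+64+32+8+2+1) ≡ 500 (mod 1451).
Check: 500² = 250000 ≡ 428 (mod 1451). The two roots are 500 and 951.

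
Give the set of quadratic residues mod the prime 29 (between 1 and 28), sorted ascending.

1, 4, 5, 6, 7, 9, 13, 16, 20, 22, 23, 24, 25, 28

Square k = 1,…,14 (k and 29−k give the same square):
1²=1, 2²=4, 3²=9, 4²=16, 5²=25, 6²≡7, 7²≡20, 8²≡6, 9²≡23, 10²≡13, 11²≡5, 12²≡28, 13²≡24, 14²≡22 (mod 29).
So the quadratic residues mod 29 are {1, 4, 5, 6, 7, 9, 13, 16, 20, 22, 23, 24, 25, 28}.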